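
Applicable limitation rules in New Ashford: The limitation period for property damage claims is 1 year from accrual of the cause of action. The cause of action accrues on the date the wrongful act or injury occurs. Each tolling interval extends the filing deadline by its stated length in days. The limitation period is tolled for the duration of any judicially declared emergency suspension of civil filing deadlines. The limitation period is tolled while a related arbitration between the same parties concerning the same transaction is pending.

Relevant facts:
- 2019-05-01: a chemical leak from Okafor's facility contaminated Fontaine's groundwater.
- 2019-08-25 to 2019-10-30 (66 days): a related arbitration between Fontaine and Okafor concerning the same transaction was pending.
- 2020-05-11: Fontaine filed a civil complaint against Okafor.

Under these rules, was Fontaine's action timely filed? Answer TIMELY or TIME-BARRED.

TIMELY

The cause of action accrued on 2019-05-01, the date of the act.
Adding the 1 year base period to 2019-05-01 gives a deadline of 2020-05-01, before any tolling.
The pending related arbitration from 2019-08-25 to 2019-10-30 tolled the period for 66 days, extending the deadline to 2020-07-06.
The 2020-05-11 filing precedes the 2020-07-06 deadline; the claim is timely.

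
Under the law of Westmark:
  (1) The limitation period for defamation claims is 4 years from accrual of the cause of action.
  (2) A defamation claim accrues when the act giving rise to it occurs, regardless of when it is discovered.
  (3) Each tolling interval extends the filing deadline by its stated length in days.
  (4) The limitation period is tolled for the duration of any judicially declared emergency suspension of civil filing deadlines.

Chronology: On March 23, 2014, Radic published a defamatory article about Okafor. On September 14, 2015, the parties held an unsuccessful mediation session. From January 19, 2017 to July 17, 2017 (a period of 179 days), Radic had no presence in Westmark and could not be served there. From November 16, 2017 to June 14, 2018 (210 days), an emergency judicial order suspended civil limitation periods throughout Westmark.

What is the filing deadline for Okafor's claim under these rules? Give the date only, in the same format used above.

October 19, 2018

The limitation period began to run on March 23, 2014.
The untolled deadline — 4 years after March 23, 2014 — is March 23, 2018.
Because the emergency suspension of filing deadlines ran from November 16, 2017 to June 14, 2018, the deadline is extended by 210 days to October 19, 2018.
The defendant's absence from the jurisdiction from January 19, 2017 to July 17, 2017 does not toll the period, because no stated rule makes the defendant's absence a tolling event.
Nothing else in the chronology tolls or restarts the period.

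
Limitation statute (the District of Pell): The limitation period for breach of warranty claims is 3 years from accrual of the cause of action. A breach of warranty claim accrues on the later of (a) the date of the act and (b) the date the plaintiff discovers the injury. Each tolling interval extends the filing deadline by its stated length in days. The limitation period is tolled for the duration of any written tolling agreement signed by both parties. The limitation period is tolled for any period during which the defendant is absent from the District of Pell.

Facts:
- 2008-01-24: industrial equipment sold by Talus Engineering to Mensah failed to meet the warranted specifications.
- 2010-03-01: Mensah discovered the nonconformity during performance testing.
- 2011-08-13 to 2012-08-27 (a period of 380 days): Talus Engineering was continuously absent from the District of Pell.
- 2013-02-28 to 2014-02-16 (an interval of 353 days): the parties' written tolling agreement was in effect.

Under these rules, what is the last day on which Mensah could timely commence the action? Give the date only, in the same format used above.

The claim accrued on 2010-03-01 — the later of the 2008-01-24 act and the 2010-03-01 discovery.
The untolled deadline — 3 years after 2010-03-01 — is 2013-03-01.
The period was tolled for 380 days by the defendant's absence from the jurisdiction (2011-08-13 to 2012-08-27), pushing the deadline to 2014-03-16.
The period was tolled for 353 days by the written tolling agreement (2013-02-28 to 2014-02-16), pushing the deadline to 2015-03-04.

2015-03-04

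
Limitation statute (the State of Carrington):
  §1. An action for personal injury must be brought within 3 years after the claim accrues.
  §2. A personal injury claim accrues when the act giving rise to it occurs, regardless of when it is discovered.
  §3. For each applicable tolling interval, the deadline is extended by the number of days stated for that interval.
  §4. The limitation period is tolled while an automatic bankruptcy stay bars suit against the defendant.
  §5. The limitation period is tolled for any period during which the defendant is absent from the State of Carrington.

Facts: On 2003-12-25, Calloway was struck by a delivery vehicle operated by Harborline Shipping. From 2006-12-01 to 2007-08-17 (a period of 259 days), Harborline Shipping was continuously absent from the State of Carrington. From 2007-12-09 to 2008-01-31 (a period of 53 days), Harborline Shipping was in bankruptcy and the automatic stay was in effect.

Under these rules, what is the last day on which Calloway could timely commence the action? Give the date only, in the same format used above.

2007-09-10

The limitation period began to run on 2003-12-25.
Adding the 3 years base period to 2003-12-25 gives a deadline of 2006-12-25, before any tolling.
The period was tolled for 259 days by the defendant's absence from the jurisdiction (2006-12-01 to 2007-08-17), pushing the deadline to 2007-09-10.
The automatic bankruptcy stay starting 2007-12-09 came too late — the period had run on 2007-09-10 — and so does not extend the deadline.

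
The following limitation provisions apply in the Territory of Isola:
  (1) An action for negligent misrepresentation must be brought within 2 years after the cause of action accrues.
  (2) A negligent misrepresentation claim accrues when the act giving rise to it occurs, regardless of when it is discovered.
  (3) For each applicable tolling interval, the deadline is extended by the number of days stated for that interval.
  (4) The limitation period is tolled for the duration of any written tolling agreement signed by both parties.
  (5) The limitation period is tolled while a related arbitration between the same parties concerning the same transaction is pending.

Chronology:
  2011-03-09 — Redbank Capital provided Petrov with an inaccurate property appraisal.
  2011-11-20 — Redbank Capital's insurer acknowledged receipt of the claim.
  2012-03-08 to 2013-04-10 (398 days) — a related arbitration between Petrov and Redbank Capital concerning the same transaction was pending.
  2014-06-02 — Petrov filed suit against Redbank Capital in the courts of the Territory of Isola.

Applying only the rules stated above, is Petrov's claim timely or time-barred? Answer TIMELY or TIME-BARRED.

TIME-BARRED

The claim accrued on 2011-03-09, when the wrongful act occurred.
2 years from 2011-03-09 is 2013-03-09.
The pending related arbitration from 2012-03-08 to 2013-04-10 tolled the period for 398 days, extending the deadline to 2014-04-11.
None of the other events listed affects the running of the period under the stated rules.
The 2014-06-02 filing falls after the 2014-04-11 deadline; the claim is time-barred.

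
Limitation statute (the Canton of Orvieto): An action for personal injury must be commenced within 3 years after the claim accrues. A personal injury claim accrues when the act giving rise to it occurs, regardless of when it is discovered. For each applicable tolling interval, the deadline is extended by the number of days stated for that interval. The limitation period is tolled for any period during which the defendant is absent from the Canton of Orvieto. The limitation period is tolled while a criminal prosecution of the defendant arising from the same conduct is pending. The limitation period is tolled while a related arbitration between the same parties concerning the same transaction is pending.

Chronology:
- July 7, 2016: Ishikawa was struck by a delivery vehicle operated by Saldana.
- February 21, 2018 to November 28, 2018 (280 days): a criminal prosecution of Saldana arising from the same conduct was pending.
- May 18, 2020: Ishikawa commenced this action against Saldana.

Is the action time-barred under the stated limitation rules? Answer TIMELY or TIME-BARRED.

TIME-BARRED

The claim accrued on July 7, 2016, when the wrongful act occurred.
Adding the 3 years base period to July 7, 2016 gives a deadline of July 7, 2019, before any tolling.
The pending criminal prosecution from February 21, 2018 to November 28, 2018 tolled the period for 280 days, extending the deadline to April 12, 2020.
Filing on May 18, 2020 missed the April 12, 2020 deadline — the action is time-barred.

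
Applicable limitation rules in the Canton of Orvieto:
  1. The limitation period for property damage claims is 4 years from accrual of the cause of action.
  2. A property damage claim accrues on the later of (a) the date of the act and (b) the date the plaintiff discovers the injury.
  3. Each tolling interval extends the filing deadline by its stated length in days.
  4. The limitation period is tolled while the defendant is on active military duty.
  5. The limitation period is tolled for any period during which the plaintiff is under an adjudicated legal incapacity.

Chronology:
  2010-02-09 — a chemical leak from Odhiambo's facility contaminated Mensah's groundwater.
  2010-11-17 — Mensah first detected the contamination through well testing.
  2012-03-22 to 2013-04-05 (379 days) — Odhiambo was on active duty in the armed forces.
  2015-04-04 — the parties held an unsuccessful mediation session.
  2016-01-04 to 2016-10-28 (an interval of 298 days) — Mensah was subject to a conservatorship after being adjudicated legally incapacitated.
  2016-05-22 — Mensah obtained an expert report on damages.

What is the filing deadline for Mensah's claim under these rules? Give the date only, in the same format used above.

2015-12-01

The claim accrued on 2010-11-17 — the later of the 2010-02-09 act and the 2010-11-17 discovery.
4 years from 2010-11-17 is 2014-11-17.
Because the defendant's active military service ran from 2012-03-22 to 2013-04-05, the deadline is extended by 379 days to 2015-12-01.
By the time the plaintiff's legal incapacity began on 2016-01-04, the limitation period had already expired on 2015-12-01; that interval cannot revive it.
None of the other events listed affects the running of the period under the stated rules.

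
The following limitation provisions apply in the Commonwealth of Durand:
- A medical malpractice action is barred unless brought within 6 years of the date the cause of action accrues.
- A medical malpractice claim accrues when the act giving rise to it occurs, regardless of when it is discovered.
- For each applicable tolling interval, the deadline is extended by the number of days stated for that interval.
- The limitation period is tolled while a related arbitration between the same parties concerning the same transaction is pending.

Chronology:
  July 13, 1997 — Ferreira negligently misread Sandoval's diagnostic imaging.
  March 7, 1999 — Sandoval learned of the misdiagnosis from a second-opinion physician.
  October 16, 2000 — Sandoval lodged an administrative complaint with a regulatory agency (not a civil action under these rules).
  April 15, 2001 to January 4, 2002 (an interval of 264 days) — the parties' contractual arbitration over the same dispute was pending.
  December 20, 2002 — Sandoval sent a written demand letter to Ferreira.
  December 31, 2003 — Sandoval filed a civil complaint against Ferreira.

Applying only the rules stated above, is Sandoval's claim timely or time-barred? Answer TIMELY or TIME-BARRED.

TIMELY

The claim accrued on July 13, 1997, when the wrongful act occurred; under the stated occurrence rule the March 7, 1999 discovery does not delay accrual.
Adding the 6 years base period to July 13, 1997 gives a deadline of July 13, 2003, before any tolling.
The pending related arbitration from April 15, 2001 to January 4, 2002 tolled the period for 264 days, extending the deadline to April 2, 2004.
None of the other events listed affects the running of the period under the stated rules.
Sandoval filed on December 31, 2003, before the April 2, 2004 deadline, so the action is timely.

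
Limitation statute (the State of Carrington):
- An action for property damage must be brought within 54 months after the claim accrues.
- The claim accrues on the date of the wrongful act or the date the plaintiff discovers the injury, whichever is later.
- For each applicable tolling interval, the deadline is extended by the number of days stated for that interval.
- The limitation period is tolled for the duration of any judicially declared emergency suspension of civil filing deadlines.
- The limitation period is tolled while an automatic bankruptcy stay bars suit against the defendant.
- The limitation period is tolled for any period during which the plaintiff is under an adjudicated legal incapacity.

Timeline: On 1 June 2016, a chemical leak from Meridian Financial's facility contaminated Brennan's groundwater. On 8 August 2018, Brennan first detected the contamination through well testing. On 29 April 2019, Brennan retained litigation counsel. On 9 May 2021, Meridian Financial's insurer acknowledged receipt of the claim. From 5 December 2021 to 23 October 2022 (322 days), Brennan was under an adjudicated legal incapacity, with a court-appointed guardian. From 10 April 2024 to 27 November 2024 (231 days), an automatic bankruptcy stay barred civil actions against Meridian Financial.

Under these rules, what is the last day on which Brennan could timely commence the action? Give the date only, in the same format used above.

The claim accrued on 8 August 2018 — the later of the 1 June 2016 act and the 8 August 2018 discovery.
Adding the 54 months base period to 8 August 2018 gives a deadline of 8 February 2023, before any tolling.
Because the plaintiff's legal incapacity ran from 5 December 2021 to 23 October 2022, the deadline is extended by 322 days to 27 December 2023.
The automatic bankruptcy stay from 10 April 2024 to 27 November 2024 began after the period had already run on 27 December 2023, so it has no tolling effect.
Nothing else in the chronology tolls or restarts the period.

27 December 2023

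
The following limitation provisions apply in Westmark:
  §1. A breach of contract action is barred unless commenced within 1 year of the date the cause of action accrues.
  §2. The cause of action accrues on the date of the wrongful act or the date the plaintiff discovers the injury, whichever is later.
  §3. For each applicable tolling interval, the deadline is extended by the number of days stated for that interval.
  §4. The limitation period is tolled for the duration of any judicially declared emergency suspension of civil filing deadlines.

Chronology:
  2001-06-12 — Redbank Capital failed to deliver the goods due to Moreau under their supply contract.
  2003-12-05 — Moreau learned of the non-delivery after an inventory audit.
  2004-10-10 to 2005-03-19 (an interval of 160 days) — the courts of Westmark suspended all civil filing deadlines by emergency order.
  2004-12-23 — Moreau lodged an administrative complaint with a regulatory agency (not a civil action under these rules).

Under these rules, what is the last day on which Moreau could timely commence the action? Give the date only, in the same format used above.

Taking the later of the act (2001-06-12) and discovery (2003-12-05), the claim accrued on 2003-12-05.
1 year from 2003-12-05 is 2004-12-05.
Because the emergency suspension of filing deadlines ran from 2004-10-10 to 2005-03-19, the deadline is extended by 160 days to 2005-05-14.
Nothing else in the chronology tolls or restarts the period.

2005-05-14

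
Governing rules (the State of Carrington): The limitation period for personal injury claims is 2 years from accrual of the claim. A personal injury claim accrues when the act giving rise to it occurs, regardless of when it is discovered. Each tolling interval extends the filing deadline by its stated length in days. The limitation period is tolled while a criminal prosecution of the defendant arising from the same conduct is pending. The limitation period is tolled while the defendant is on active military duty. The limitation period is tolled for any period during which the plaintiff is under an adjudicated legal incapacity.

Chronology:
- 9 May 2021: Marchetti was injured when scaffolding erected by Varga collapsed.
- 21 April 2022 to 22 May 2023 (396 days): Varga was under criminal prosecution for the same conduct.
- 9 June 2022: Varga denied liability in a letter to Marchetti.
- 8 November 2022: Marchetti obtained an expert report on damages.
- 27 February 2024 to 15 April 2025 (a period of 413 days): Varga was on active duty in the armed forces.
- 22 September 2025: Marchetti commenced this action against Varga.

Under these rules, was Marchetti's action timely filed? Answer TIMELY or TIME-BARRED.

TIME-BARRED

The claim accrued on 9 May 2021, the date of the act.
The untolled deadline — 2 years after 9 May 2021 — is 9 May 2023.
Because the pending criminal prosecution ran from 21 April 2022 to 22 May 2023, the deadline is extended by 396 days to 8 June 2024.
The defendant's active military service from 27 February 2024 to 15 April 2025 tolled the period for 413 days, extending the deadline to 26 July 2025.
None of the other events listed affects the running of the period under the stated rules.
Marchetti filed on 22 September 2025, after the 26 July 2025 deadline, so the action is time-barred.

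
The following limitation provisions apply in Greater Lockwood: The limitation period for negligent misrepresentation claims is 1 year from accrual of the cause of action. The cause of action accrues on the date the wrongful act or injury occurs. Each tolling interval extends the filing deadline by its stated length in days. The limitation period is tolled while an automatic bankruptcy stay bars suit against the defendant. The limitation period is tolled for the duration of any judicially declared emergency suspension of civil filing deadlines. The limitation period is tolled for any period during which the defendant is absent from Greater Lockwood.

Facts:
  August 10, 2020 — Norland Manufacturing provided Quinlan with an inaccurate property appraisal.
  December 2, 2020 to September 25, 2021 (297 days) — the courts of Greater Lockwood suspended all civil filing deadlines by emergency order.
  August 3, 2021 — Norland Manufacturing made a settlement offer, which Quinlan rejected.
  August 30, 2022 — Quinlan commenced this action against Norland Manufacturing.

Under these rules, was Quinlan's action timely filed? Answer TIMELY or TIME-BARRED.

TIME-BARRED

The cause of action accrued on August 10, 2020, the date of the act.
1 year from August 10, 2020 is August 10, 2021.
The emergency suspension of filing deadlines from December 2, 2020 to September 25, 2021 tolled the period for 297 days, extending the deadline to June 3, 2022.
The other events in the timeline have no effect on the limitation period under the stated rules.
Filing on August 30, 2022 missed the June 3, 2022 deadline — the action is time-barred.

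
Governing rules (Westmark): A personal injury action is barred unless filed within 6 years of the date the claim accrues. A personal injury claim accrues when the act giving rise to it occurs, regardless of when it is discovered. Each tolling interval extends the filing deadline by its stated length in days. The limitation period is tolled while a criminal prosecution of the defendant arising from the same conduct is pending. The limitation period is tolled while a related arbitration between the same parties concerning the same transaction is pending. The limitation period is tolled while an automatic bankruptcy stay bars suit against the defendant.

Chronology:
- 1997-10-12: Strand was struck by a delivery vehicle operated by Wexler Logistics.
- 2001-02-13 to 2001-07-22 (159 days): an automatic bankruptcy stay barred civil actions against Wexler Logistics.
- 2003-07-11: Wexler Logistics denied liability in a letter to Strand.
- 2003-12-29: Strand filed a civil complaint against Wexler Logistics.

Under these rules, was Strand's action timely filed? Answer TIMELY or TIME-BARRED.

The claim accrued on 1997-10-12, when the wrongful act occurred.
Adding the 6 years base period to 1997-10-12 gives a deadline of 2003-10-12, before any tolling.
The period was tolled for 159 days by the automatic bankruptcy stay (2001-02-13 to 2001-07-22), pushing the deadline to 2004-03-19.
None of the other events listed affects the running of the period under the stated rules.
Strand filed on 2003-12-29, before the 2004-03-19 deadline, so the action is timely.

TIMELY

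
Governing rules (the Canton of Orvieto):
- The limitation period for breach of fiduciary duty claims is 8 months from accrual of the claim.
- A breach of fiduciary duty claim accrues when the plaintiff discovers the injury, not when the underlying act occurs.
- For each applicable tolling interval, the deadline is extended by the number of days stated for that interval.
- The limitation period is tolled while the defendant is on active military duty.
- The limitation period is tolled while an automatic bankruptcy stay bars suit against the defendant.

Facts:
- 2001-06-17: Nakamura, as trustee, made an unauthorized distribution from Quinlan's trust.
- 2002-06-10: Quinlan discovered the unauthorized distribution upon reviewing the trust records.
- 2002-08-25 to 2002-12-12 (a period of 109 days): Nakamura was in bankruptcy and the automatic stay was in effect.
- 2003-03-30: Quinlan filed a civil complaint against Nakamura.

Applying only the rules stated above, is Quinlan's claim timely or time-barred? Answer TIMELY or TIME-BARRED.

TIMELY

Accrual is tied to discovery, so the period began on 2002-06-10 rather than on 2001-06-17 when the act occurred.
The untolled deadline — 8 months after 2002-06-10 — is 2003-02-10.
The automatic bankruptcy stay from 2002-08-25 to 2002-12-12 tolled the period for 109 days, extending the deadline to 2003-05-30.
Quinlan filed on 2003-03-30, before the 2003-05-30 deadline, so the action is timely.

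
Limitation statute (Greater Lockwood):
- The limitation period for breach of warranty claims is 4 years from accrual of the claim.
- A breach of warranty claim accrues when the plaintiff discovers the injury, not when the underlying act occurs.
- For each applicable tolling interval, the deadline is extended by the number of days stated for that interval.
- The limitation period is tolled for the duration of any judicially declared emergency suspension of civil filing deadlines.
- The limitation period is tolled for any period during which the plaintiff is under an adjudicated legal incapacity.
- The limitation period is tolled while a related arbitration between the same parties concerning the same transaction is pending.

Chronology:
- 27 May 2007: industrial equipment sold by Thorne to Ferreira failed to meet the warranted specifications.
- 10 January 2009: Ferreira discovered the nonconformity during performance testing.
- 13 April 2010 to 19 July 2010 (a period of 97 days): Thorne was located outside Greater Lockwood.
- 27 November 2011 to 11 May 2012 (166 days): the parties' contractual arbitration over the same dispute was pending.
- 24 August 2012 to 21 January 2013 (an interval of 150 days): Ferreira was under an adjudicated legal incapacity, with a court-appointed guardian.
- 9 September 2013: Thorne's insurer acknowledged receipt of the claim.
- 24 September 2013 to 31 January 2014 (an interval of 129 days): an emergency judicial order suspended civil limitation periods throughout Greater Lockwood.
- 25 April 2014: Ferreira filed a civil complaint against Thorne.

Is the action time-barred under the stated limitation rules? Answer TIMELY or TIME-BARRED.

TIME-BARRED

Accrual is tied to discovery, so the period began on 10 January 2009 rather than on 27 May 2007 when the act occurred.
4 years from 10 January 2009 is 10 January 2013.
The period was tolled for 166 days by the pending related arbitration (27 November 2011 to 11 May 2012), pushing the deadline to 25 June 2013.
The period was tolled for 150 days by the plaintiff's legal incapacity (24 August 2012 to 21 January 2013), pushing the deadline to 22 November 2013.
The emergency suspension of filing deadlines from 24 September 2013 to 31 January 2014 tolled the period for 129 days, extending the deadline to 31 March 2014.
No stated provision tolls the period for the defendant's absence, so the interval from 13 April 2010 to 19 July 2010 has no effect on the deadline.
Nothing else in the chronology tolls or restarts the period.
The 25 April 2014 filing falls after the 31 March 2014 deadline; the claim is time-barred.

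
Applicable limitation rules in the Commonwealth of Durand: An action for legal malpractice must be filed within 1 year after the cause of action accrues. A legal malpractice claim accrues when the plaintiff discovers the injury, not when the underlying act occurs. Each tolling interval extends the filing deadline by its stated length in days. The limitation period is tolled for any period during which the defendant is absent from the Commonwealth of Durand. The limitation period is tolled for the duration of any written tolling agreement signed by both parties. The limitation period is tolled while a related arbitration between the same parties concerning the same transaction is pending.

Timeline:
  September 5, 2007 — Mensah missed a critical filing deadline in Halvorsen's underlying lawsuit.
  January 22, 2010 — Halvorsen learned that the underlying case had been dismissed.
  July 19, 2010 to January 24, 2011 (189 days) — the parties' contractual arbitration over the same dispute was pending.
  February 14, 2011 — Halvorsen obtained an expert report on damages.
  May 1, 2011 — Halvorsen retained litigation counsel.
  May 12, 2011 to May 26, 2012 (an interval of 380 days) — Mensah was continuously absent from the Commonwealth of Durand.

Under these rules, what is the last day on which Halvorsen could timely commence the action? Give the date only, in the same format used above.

August 13, 2012

The claim did not accrue until Halvorsen discovered the injury on January 22, 2010; the September 5, 2007 act date does not start the clock under the stated rule.
The untolled deadline — 1 year after January 22, 2010 — is January 22, 2011.
Because the pending related arbitration ran from July 19, 2010 to January 24, 2011, the deadline is extended by 189 days to July 30, 2011.
Because the defendant's absence from the jurisdiction ran from May 12, 2011 to May 26, 2012, the deadline is extended by 380 days to August 13, 2012.
The other events in the timeline have no effect on the limitation period under the stated rules.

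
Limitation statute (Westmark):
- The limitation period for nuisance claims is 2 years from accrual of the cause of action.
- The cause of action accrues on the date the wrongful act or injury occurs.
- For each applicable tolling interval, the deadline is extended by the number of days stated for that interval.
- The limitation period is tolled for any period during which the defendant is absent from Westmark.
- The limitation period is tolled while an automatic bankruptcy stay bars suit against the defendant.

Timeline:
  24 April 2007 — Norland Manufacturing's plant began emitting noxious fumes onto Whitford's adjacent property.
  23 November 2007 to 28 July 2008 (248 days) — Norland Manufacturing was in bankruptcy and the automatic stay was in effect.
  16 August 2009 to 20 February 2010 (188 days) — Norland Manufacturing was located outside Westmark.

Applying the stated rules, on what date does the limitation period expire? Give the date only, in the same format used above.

The cause of action accrued on 24 April 2007, the date of the act.
Adding the 2 years base period to 24 April 2007 gives a deadline of 24 April 2009, before any tolling.
Because the automatic bankruptcy stay ran from 23 November 2007 to 28 July 2008, the deadline is extended by 248 days to 28 December 2009.
Because the defendant's absence from the jurisdiction ran from 16 August 2009 to 20 February 2010, the deadline is extended by 188 days to 4 July 2010.

4 July 2010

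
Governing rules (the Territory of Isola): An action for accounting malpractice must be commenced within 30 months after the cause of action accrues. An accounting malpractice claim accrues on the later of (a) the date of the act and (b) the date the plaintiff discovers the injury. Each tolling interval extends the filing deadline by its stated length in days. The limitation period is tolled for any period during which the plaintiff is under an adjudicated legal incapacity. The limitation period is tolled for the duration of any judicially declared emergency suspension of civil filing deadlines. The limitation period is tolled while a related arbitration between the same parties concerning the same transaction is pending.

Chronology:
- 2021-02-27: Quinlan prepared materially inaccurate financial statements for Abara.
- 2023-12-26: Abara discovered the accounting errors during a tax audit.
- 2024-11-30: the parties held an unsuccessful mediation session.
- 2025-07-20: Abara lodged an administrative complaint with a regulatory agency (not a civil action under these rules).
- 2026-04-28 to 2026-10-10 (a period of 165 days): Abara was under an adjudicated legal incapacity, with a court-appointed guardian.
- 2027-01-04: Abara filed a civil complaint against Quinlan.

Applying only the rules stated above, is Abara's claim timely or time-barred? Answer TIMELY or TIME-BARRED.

The claim accrued on 2023-12-26 — the later of the 2021-02-27 act and the 2023-12-26 discovery.
30 months from 2023-12-26 is 2026-06-26.
Because the plaintiff's legal incapacity ran from 2026-04-28 to 2026-10-10, the deadline is extended by 165 days to 2026-12-08.
The other events in the timeline have no effect on the limitation period under the stated rules.
Abara filed on 2027-01-04, after the 2026-12-08 deadline, so the action is time-barred.

TIME-BARRED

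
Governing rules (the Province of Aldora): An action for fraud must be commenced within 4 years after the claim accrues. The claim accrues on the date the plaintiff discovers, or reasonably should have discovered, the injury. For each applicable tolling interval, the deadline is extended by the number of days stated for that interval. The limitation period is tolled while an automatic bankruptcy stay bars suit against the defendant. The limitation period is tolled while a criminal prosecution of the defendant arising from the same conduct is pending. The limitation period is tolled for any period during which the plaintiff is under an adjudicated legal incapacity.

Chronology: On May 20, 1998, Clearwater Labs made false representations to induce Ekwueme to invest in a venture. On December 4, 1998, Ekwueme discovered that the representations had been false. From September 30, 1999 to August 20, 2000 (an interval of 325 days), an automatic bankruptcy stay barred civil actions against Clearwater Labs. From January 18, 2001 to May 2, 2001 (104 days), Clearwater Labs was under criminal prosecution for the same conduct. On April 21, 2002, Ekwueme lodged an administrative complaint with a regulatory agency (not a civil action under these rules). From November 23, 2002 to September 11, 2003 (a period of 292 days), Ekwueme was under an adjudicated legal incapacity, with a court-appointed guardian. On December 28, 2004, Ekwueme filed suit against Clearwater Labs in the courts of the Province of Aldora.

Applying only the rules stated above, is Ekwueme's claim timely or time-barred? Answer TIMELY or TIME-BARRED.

TIME-BARRED

The claim did not accrue until Ekwueme discovered the injury on December 4, 1998; the May 20, 1998 act date does not start the clock under the stated rule.
The untolled deadline — 4 years after December 4, 1998 — is December 4, 2002.
The automatic bankruptcy stay from September 30, 1999 to August 20, 2000 tolled the period for 325 days, extending the deadline to October 25, 2003.
The period was tolled for 104 days by the pending criminal prosecution (January 18, 2001 to May 2, 2001), pushing the deadline to February 6, 2004.
The plaintiff's legal incapacity from November 23, 2002 to September 11, 2003 tolled the period for 292 days, extending the deadline to November 24, 2004.
None of the other events listed affects the running of the period under the stated rules.
Filing on December 28, 2004 missed the November 24, 2004 deadline — the action is time-barred.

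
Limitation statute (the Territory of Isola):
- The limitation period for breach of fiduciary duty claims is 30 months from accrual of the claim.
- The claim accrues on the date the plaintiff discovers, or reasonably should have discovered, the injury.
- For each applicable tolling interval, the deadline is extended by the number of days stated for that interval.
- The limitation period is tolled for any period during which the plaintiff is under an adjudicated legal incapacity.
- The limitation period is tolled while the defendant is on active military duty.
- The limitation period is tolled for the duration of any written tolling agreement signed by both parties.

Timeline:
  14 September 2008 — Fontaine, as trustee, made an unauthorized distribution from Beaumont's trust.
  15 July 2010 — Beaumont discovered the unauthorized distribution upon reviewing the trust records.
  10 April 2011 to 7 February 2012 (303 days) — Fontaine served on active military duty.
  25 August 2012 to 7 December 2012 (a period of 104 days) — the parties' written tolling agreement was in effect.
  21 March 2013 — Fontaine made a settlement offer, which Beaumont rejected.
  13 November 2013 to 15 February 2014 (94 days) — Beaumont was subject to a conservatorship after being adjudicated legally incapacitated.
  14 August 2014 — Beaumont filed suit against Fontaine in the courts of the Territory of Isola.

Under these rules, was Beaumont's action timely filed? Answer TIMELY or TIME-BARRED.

Accrual is tied to discovery, so the period began on 15 July 2010 rather than on 14 September 2008 when the act occurred.
The untolled deadline — 30 months after 15 July 2010 — is 15 January 2013.
The defendant's active military service from 10 April 2011 to 7 February 2012 tolled the period for 303 days, extending the deadline to 14 November 2013.
Because the written tolling agreement ran from 25 August 2012 to 7 December 2012, the deadline is extended by 104 days to 26 February 2014.
The plaintiff's legal incapacity from 13 November 2013 to 15 February 2014 tolled the period for 94 days, extending the deadline to 31 May 2014.
Nothing else in the chronology tolls or restarts the period.
Beaumont filed on 14 August 2014, after the 31 May 2014 deadline, so the action is time-barred.

TIME-BARRED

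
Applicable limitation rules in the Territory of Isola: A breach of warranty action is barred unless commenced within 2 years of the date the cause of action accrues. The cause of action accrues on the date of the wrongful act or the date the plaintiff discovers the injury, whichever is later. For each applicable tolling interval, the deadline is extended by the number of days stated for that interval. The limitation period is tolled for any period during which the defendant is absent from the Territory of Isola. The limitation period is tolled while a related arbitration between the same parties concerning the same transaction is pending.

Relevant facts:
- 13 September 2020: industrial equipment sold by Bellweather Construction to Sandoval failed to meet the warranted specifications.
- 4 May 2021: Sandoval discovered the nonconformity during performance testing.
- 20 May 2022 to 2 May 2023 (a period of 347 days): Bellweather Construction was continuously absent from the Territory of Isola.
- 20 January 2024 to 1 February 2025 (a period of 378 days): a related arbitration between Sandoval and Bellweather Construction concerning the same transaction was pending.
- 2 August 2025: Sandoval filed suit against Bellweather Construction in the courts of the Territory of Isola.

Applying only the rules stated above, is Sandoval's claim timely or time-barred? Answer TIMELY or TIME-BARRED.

TIME-BARRED

The claim accrued on 4 May 2021 — the later of the 13 September 2020 act and the 4 May 2021 discovery.
The untolled deadline — 2 years after 4 May 2021 — is 4 May 2023.
Because the defendant's absence from the jurisdiction ran from 20 May 2022 to 2 May 2023, the deadline is extended by 347 days to 15 April 2024.
The pending related arbitration from 20 January 2024 to 1 February 2025 tolled the period for 378 days, extending the deadline to 28 April 2025.
Sandoval filed on 2 August 2025, after the 28 April 2025 deadline, so the action is time-barred.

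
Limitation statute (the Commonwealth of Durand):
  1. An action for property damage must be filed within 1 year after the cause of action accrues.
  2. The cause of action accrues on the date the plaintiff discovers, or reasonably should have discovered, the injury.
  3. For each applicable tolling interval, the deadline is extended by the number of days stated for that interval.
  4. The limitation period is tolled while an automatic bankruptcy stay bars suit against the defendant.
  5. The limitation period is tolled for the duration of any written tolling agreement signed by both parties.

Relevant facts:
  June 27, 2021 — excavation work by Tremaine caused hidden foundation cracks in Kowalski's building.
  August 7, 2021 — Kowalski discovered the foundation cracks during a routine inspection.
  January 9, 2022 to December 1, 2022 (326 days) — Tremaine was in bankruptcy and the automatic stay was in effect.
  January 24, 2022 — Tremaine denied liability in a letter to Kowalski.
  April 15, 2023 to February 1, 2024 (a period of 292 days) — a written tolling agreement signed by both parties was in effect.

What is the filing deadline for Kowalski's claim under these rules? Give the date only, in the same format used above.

April 16, 2024

Accrual is tied to discovery, so the period began on August 7, 2021 rather than on June 27, 2021 when the act occurred.
Adding the 1 year base period to August 7, 2021 gives a deadline of August 7, 2022, before any tolling.
The automatic bankruptcy stay from January 9, 2022 to December 1, 2022 tolled the period for 326 days, extending the deadline to June 29, 2023.
Because the written tolling agreement ran from April 15, 2023 to February 1, 2024, the deadline is extended by 292 days to April 16, 2024.
None of the other events listed affects the running of the period under the stated rules.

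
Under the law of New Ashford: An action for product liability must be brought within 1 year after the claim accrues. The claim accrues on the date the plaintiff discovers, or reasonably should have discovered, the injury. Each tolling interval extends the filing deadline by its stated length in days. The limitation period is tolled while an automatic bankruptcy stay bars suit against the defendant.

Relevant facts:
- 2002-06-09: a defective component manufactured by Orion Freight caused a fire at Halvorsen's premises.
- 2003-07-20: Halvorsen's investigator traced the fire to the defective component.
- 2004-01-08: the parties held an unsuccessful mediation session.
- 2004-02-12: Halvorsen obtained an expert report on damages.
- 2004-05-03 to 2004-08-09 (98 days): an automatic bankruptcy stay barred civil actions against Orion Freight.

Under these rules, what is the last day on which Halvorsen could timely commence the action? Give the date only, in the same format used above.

Under the discovery rule, the claim accrued on 2003-07-20, when Halvorsen discovered the injury — not on the 2002-06-09 date of the underlying act.
1 year from 2003-07-20 is 2004-07-20.
Because the automatic bankruptcy stay ran from 2004-05-03 to 2004-08-09, the deadline is extended by 98 days to 2004-10-26.
The other events in the timeline have no effect on the limitation period under the stated rules.

2004-10-26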